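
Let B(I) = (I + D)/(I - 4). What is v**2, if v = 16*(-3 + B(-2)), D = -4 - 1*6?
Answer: 256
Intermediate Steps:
D = -10 (D = -4 - 6 = -10)
B(I) = (-10 + I)/(-4 + I) (B(I) = (I - 10)/(I - 4) = (-10 + I)/(-4 + I))
v = -16 (v = 16*(-3 + (-10 - 2)/(-4 - 2)) = 16*(-3 - 12/(-6)) = 16*(-3 - 1/6*(-12)) = 16*(-3 + 2) = 16*(-1) = -16)
v**2 = (-16)**2 = 256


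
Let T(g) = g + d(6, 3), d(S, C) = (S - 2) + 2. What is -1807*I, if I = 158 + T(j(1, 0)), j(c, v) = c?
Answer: -298155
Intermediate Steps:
d(S, C) = S (d(S, C) = (-2 + S) + 2 = S)
T(g) = 6 + g (T(g) = g + 6 = 6 + g)
I = 165 (I = 158 + (6 + 1) = 158 + 7 = 165)
-1807*I = -1807*165 = -298155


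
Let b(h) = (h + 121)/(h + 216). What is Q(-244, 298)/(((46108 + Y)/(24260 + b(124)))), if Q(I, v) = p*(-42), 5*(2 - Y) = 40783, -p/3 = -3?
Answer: -1558993905/6452078 ≈ -241.63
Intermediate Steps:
p = 9 (p = -3*(-3) = 9)
Y = -40773/5 (Y = 2 - 1/5*40783 = 2 - 40783/5 = -40773/5 ≈ -8154.6)
Q(I, v) = -378 (Q(I, v) = 9*(-42) = -378)
b(h) = (121 + h)/(216 + h)
Q(-244, 298)/(((46108 + Y)/(24260 + b(124)))) = -378*(24260 + (121 + 124)/(216 + 124))/(46108 - 40773/5) = -378/(189767/(5*(24260 + 245/340))) = -378/(189767/(5*(24260 + (1/340)*245))) = -378/(189767/(5*(24260 + 49/68))) = -378/(189767/(5*(1649729/68))) = -378/((189767/5)*(68/1649729)) = -378/12904156/8248645 = -378*8248645/12904156 = -1558993905/6452078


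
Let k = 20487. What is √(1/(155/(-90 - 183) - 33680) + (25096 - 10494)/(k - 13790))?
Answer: √8267435799431281833535/61577542115 ≈ 1.4766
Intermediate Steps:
√(1/(155/(-90 - 183) - 33680) + (25096 - 10494)/(k - 13790)) = √(1/(155/(-90 - 183) - 33680) + (25096 - 10494)/(20487 - 13790)) = √(1/(155/(-273) - 33680) + 14602/6697) = √(1/(155*(-1/273) - 33680) + 14602*(1/6697)) = √(1/(-155/273 - 33680) + 14602/6697) = √(1/(-9194795/273) + 14602/6697) = √(-273/9194795 + 14602/6697) = √(134260568309/61577542115) = √8267435799431281833535/61577542115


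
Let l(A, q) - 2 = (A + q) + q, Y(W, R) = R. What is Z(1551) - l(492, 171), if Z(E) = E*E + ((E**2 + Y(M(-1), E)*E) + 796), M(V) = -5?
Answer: 7216763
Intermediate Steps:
l(A, q) = 2 + A + 2*q (l(A, q) = 2 + ((A + q) + q) = 2 + (A + 2*q) = 2 + A + 2*q)
Z(E) = 796 + 3*E**2 (Z(E) = E*E + ((E**2 + E*E) + 796) = E**2 + ((E**2 + E**2) + 796) = E**2 + (2*E**2 + 796) = E**2 + (796 + 2*E**2) = 796 + 3*E**2)
Z(1551) - l(492, 171) = (796 + 3*1551**2) - (2 + 492 + 2*171) = (796 + 3*2405601) - (2 + 492 + 342) = (796 + 7216803) - 1*836 = 7217599 - 836 = 7216763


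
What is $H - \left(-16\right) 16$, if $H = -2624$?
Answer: $-2368$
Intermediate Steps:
$H - \left(-16\right) 16 = -2624 - \left(-16\right) 16 = -2624 - -256 = -2624 + 256 = -2368$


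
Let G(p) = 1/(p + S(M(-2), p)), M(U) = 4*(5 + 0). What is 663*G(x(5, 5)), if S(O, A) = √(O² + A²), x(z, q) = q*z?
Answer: -663/16 + 663*√41/80 ≈ 11.628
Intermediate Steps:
M(U) = 20 (M(U) = 4*5 = 20)
S(O, A) = √(A² + O²)
G(p) = 1/(p + √(400 + p²)) (G(p) = 1/(p + √(p² + 20²)) = 1/(p + √(p² + 400)) = 1/(p + √(400 + p²)))
663*G(x(5, 5)) = 663/(5*5 + √(400 + (5*5)²)) = 663/(25 + √(400 + 25²)) = 663/(25 + √(400 + 625)) = 663/(25 + √1025) = 663/(25 + 5*√41)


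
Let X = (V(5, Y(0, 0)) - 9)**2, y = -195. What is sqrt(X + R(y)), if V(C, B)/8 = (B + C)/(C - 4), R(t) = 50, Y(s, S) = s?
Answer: sqrt(1011) ≈ 31.796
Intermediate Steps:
V(C, B) = 8*(B + C)/(-4 + C) (V(C, B) = 8*((B + C)/(C - 4)) = 8*((B + C)/(-4 + C)) = 8*(B + C)/(-4 + C))
X = 961 (X = (8*(0 + 5)/(-4 + 5) - 9)**2 = (8*5/1 - 9)**2 = (8*1*5 - 9)**2 = (40 - 9)**2 = 31**2 = 961)
sqrt(X + R(y)) = sqrt(961 + 50) = sqrt(1011)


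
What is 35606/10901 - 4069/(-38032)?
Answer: 1398523561/414586832 ≈ 3.3733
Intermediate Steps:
35606/10901 - 4069/(-38032) = 35606*(1/10901) - 4069*(-1/38032) = 35606/10901 + 4069/38032 = 1398523561/414586832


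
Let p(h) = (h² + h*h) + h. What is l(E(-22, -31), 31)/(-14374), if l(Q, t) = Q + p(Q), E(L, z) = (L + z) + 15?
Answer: -1406/7187 ≈ -0.19563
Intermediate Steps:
p(h) = h + 2*h² (p(h) = (h² + h²) + h = 2*h² + h = h + 2*h²)
E(L, z) = 15 + L + z
l(Q, t) = Q + Q*(1 + 2*Q)
l(E(-22, -31), 31)/(-14374) = (2*(15 - 22 - 31)*(1 + (15 - 22 - 31)))/(-14374) = (2*(-38)*(1 - 38))*(-1/14374) = (2*(-38)*(-37))*(-1/14374) = 2812*(-1/14374) = -1406/7187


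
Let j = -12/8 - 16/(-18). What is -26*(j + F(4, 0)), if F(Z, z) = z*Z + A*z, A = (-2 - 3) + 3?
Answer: 143/9 ≈ 15.889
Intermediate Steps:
j = -11/18 (j = -12*1/8 - 16*(-1/18) = -3/2 + 8/9 = -11/18 ≈ -0.61111)
A = -2 (A = -5 + 3 = -2)
F(Z, z) = -2*z + Z*z (F(Z, z) = z*Z - 2*z = Z*z - 2*z = -2*z + Z*z)
-26*(j + F(4, 0)) = -26*(-11/18 + 0*(-2 + 4)) = -26*(-11/18 + 0*2) = -26*(-11/18 + 0) = -26*(-11/18) = 143/9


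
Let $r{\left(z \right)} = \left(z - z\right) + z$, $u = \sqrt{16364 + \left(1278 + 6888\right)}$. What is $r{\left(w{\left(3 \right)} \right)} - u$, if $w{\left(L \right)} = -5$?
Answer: $-5 - \sqrt{24530} \approx -161.62$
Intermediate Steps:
$u = \sqrt{24530}$ ($u = \sqrt{16364 + 8166} = \sqrt{24530} \approx 156.62$)
$r{\left(z \right)} = z$ ($r{\left(z \right)} = 0 + z = z$)
$r{\left(w{\left(3 \right)} \right)} - u = -5 - \sqrt{24530}$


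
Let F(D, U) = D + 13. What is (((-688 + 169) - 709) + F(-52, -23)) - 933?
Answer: -2200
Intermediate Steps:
F(D, U) = 13 + D
(((-688 + 169) - 709) + F(-52, -23)) - 933 = (((-688 + 169) - 709) + (13 - 52)) - 933 = ((-519 - 709) - 39) - 933 = (-1228 - 39) - 933 = -1267 - 933 = -2200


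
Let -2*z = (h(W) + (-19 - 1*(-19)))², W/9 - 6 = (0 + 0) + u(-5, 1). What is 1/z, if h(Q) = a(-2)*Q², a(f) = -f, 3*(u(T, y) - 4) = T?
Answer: -1/63281250 ≈ -1.5802e-8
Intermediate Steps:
u(T, y) = 4 + T/3
W = 75 (W = 54 + 9*((0 + 0) + (4 + (⅓)*(-5))) = 54 + 9*(0 + (4 - 5/3)) = 54 + 9*(0 + 7/3) = 54 + 9*(7/3) = 54 + 21 = 75)
h(Q) = 2*Q² (h(Q) = (-1*(-2))*Q² = 2*Q²)
z = -63281250 (z = -(2*75² + (-19 - 1*(-19)))²/2 = -(2*5625 + (-19 + 19))²/2 = -(11250 + 0)²/2 = -½*11250² = -½*126562500 = -63281250)
1/z = 1/(-63281250) = -1/63281250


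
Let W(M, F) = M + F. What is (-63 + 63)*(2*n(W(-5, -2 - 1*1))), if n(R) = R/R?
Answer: 0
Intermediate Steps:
W(M, F) = F + M
n(R) = 1
(-63 + 63)*(2*n(W(-5, -2 - 1*1))) = (-63 + 63)*(2*1) = 0*2 = 0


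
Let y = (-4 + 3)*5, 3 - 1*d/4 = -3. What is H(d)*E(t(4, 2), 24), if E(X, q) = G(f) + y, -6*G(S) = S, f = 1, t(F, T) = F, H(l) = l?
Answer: -124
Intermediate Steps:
d = 24 (d = 12 - 4*(-3) = 12 + 12 = 24)
G(S) = -S/6
y = -5 (y = -1*5 = -5)
E(X, q) = -31/6 (E(X, q) = -1/6*1 - 5 = -1/6 - 5 = -31/6)
H(d)*E(t(4, 2), 24) = 24*(-31/6) = -124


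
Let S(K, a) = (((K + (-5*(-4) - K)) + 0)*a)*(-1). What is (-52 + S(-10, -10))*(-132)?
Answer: -19536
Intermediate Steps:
S(K, a) = -20*a (S(K, a) = (((K + (20 - K)) + 0)*a)*(-1) = ((20 + 0)*a)*(-1) = (20*a)*(-1) = -20*a)
(-52 + S(-10, -10))*(-132) = (-52 - 20*(-10))*(-132) = (-52 + 200)*(-132) = 148*(-132) = -19536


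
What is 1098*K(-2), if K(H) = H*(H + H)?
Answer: 8784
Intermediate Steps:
K(H) = 2*H**2 (K(H) = H*(2*H) = 2*H**2)
1098*K(-2) = 1098*(2*(-2)**2) = 1098*(2*4) = 1098*8 = 8784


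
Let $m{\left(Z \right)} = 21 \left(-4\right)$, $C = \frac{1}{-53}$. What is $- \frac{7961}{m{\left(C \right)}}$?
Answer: $\frac{7961}{84} \approx 94.774$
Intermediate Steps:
$C = - \frac{1}{53} \approx -0.018868$
$m{\left(Z \right)} = -84$
$- \frac{7961}{m{\left(C \right)}} = - \frac{7961}{-84} = \left(-7961\right) \left(- \frac{1}{84}\right) = \frac{7961}{84}$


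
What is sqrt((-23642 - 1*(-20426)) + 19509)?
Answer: sqrt(16293) ≈ 127.64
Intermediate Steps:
sqrt((-23642 - 1*(-20426)) + 19509) = sqrt((-23642 + 20426) + 19509) = sqrt(-3216 + 19509) = sqrt(16293)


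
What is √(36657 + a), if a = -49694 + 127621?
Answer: 2*√28646 ≈ 338.50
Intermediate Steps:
a = 77927
√(36657 + a) = √(36657 + 77927) = √114584 = 2*√28646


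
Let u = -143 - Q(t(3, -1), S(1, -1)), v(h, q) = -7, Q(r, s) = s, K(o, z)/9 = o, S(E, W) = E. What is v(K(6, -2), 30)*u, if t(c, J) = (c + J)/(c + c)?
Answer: 1008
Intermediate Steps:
t(c, J) = (J + c)/(2*c) (t(c, J) = (J + c)/((2*c)) = (J + c)*(1/(2*c)) = (J + c)/(2*c))
K(o, z) = 9*o
u = -144 (u = -143 - 1*1 = -143 - 1 = -144)
v(K(6, -2), 30)*u = -7*(-144) = 1008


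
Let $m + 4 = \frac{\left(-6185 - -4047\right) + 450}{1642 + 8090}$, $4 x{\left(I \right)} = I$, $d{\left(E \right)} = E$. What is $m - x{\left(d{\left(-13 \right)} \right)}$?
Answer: $- \frac{8987}{9732} \approx -0.92345$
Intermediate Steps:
$x{\left(I \right)} = \frac{I}{4}$
$m = - \frac{10154}{2433}$ ($m = -4 + \frac{\left(-6185 - -4047\right) + 450}{1642 + 8090} = -4 + \frac{\left(-6185 + 4047\right) + 450}{9732} = -4 + \left(-2138 + 450\right) \frac{1}{9732} = -4 - \frac{422}{2433} = - \frac{10154}{2433} \approx -4.1734$)
$m - x{\left(d{\left(-13 \right)} \right)} = - \frac{10154}{2433} - \frac{1}{4} \left(-13\right) = - \frac{10154}{2433} - - \frac{13}{4} = - \frac{10154}{2433} + \frac{13}{4} = - \frac{8987}{9732}$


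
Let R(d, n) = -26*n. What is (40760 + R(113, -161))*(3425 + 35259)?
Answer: 1738691064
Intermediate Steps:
(40760 + R(113, -161))*(3425 + 35259) = (40760 - 26*(-161))*(3425 + 35259) = (40760 + 4186)*38684 = 44946*38684 = 1738691064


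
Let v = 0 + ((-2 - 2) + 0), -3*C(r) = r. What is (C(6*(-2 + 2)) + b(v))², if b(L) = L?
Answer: 16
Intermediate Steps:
C(r) = -r/3
v = -4 (v = 0 + (-4 + 0) = 0 - 4 = -4)
(C(6*(-2 + 2)) + b(v))² = (-2*(-2 + 2) - 4)² = (-2*0 - 4)² = (-⅓*0 - 4)² = (0 - 4)² = (-4)² = 16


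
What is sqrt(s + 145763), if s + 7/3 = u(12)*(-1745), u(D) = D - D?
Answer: sqrt(1311846)/3 ≈ 381.79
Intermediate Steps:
u(D) = 0
s = -7/3 (s = -7/3 + 0*(-1745) = -7/3 + 0 = -7/3 ≈ -2.3333)
sqrt(s + 145763) = sqrt(-7/3 + 145763) = sqrt(437282/3) = sqrt(1311846)/3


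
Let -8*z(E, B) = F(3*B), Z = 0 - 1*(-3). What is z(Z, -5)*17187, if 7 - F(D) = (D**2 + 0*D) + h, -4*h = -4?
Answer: 3763953/8 ≈ 4.7049e+5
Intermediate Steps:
h = 1 (h = -1/4*(-4) = 1)
Z = 3 (Z = 0 + 3 = 3)
F(D) = 6 - D**2 (F(D) = 7 - ((D**2 + 0*D) + 1) = 7 - ((D**2 + 0) + 1) = 7 - (D**2 + 1) = 7 - (1 + D**2) = 7 + (-1 - D**2) = 6 - D**2)
z(E, B) = -3/4 + 9*B**2/8 (z(E, B) = -(6 - (3*B)**2)/8 = -(6 - 9*B**2)/8 = -3/4 + 9*B**2/8)
z(Z, -5)*17187 = (-3/4 + (9/8)*(-5)**2)*17187 = (-3/4 + (9/8)*25)*17187 = (-3/4 + 225/8)*17187 = (219/8)*17187 = 3763953/8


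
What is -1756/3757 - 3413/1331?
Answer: -15159877/5000567 ≈ -3.0316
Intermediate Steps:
-1756/3757 - 3413/1331 = -15159877/5000567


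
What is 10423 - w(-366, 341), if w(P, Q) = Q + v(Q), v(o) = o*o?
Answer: -106199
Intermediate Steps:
v(o) = o**2
w(P, Q) = Q + Q**2
10423 - w(-366, 341) = 10423 - 341*(1 + 341) = 10423 - 341*342 = 10423 - 1*116622 = 10423 - 116622 = -106199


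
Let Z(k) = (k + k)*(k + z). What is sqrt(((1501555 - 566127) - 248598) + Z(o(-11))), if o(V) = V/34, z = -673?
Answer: sqrt(794479126)/34 ≈ 829.01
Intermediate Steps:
o(V) = V/34 (o(V) = V*(1/34) = V/34)
Z(k) = 2*k*(-673 + k) (Z(k) = (k + k)*(k - 673) = (2*k)*(-673 + k) = 2*k*(-673 + k))
sqrt(((1501555 - 566127) - 248598) + Z(o(-11))) = sqrt(((1501555 - 566127) - 248598) + 2*((1/34)*(-11))*(-673 + (1/34)*(-11))) = sqrt((935428 - 248598) + 2*(-11/34)*(-673 - 11/34)) = sqrt(686830 + 2*(-11/34)*(-22893/34)) = sqrt(686830 + 251823/578) = sqrt(397239563/578) = sqrt(794479126)/34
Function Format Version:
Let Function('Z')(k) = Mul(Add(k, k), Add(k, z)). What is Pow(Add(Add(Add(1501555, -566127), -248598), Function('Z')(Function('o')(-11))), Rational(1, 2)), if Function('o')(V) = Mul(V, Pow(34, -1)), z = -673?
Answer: Mul(Rational(1, 34), Pow(794479126, Rational(1, 2))) ≈ 829.01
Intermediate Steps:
Function('o')(V) = Mul(Rational(1, 34), V) (Function('o')(V) = Mul(V, Rational(1, 34)) = Mul(Rational(1, 34), V))
Function('Z')(k) = Mul(2, k, Add(-673, k)) (Function('Z')(k) = Mul(Add(k, k), Add(k, -673)) = Mul(Mul(2, k), Add(-673, k)) = Mul(2, k, Add(-673, k)))
Pow(Add(Add(Add(1501555, -566127), -248598), Function('Z')(Function('o')(-11))), Rational(1, 2)) = Pow(Add(Add(Add(1501555, -566127), -248598), Mul(2, Mul(Rational(1, 34), -11), Add(-673, Mul(Rational(1, 34), -11)))), Rational(1, 2)) = Pow(Add(Add(935428, -248598), Mul(2, Rational(-11, 34), Add(-673, Rational(-11, 34)))), Rational(1, 2)) = Pow(Add(686830, Mul(2, Rational(-11, 34), Rational(-22893, 34))), Rational(1, 2)) = Pow(Add(686830, Rational(251823, 578)), Rational(1, 2)) = Pow(Rational(397239563, 578), Rational(1, 2)) = Mul(Rational(1, 34), Pow(794479126, Rational(1, 2)))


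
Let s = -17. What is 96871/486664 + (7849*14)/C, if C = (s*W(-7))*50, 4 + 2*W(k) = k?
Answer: 53930432229/2275154200 ≈ 23.704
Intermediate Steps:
W(k) = -2 + k/2
C = 4675 (C = -17*(-2 + (½)*(-7))*50 = -17*(-2 - 7/2)*50 = -17*(-11/2)*50 = (187/2)*50 = 4675)
96871/486664 + (7849*14)/C = 96871/486664 + (7849*14)/4675 = 96871*(1/486664) + 109886*(1/4675) = 96871/486664 + 109886/4675 = 53930432229/2275154200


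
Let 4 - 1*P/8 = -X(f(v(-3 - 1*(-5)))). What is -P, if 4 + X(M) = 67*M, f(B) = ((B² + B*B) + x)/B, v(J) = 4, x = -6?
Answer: -3484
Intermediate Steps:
f(B) = (-6 + 2*B²)/B (f(B) = ((B² + B*B) - 6)/B = ((B² + B²) - 6)/B = (2*B² - 6)/B = (-6 + 2*B²)/B)
X(M) = -4 + 67*M
P = 3484 (P = 32 - (-8)*(-4 + 67*(-6/4 + 2*4)) = 32 - (-8)*(-4 + 67*(-6*¼ + 8)) = 32 - (-8)*(-4 + 67*(-3/2 + 8)) = 32 - (-8)*(-4 + 67*(13/2)) = 32 - (-8)*(-4 + 871/2) = 32 - (-8)*863/2 = 32 - 8*(-863/2) = 32 + 3452 = 3484)
-P = -1*3484 = -3484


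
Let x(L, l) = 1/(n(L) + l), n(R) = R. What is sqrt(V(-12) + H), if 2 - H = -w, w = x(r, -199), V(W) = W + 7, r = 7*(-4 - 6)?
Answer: 2*I*sqrt(54338)/269 ≈ 1.7331*I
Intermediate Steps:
r = -70 (r = 7*(-10) = -70)
V(W) = 7 + W
x(L, l) = 1/(L + l)
w = -1/269 (w = 1/(-70 - 199) = 1/(-269) = -1/269 ≈ -0.0037175)
H = 537/269 (H = 2 - (-1)*(-1)/269 = 2 - 1*1/269 = 2 - 1/269 = 537/269 ≈ 1.9963)
sqrt(V(-12) + H) = sqrt((7 - 12) + 537/269) = sqrt(-5 + 537/269) = sqrt(-808/269) = 2*I*sqrt(54338)/269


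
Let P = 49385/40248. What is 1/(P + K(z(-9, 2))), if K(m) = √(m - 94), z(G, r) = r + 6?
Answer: 1987647480/141750407569 - 1619901504*I*√86/141750407569 ≈ 0.014022 - 0.10598*I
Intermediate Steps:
z(G, r) = 6 + r
K(m) = √(-94 + m)
P = 49385/40248 (P = 49385*(1/40248) = 49385/40248 ≈ 1.2270)
1/(P + K(z(-9, 2))) = 1/(49385/40248 + √(-94 + (6 + 2))) = 1/(49385/40248 + √(-94 + 8)) = 1/(49385/40248 + √(-86)) = 1/(49385/40248 + I*√86)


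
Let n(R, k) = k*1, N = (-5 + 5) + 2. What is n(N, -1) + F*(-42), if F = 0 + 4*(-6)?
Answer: 1007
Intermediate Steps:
F = -24 (F = 0 - 24 = -24)
N = 2 (N = 0 + 2 = 2)
n(R, k) = k
n(N, -1) + F*(-42) = -1 - 24*(-42) = -1 + 1008 = 1007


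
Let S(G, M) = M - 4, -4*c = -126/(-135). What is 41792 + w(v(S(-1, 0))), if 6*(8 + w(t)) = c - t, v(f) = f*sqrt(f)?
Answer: 7521113/180 + 4*I/3 ≈ 41784.0 + 1.3333*I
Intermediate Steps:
c = -7/30 (c = -(-63)/(2*(-135)) = -(-63)*(-1)/(2*135) = -1/4*14/15 = -7/30 ≈ -0.23333)
S(G, M) = -4 + M
v(f) = f**(3/2)
w(t) = -1447/180 - t/6 (w(t) = -8 + (-7/30 - t)/6 = -8 + (-7/180 - t/6) = -1447/180 - t/6)
41792 + w(v(S(-1, 0))) = 41792 + (-1447/180 - (-4 + 0)**(3/2)/6) = 41792 + (-1447/180 - (-4)*I/3) = 41792 + (-1447/180 + 4*I/3) = 7521113/180 + 4*I/3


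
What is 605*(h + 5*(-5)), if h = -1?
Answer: -15730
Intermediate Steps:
605*(h + 5*(-5)) = 605*(-1 + 5*(-5)) = 605*(-1 - 25) = 605*(-26) = -15730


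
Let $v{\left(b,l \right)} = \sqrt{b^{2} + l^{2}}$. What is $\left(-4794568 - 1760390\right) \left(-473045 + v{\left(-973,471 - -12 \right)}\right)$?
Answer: $3100790107110 - 45884706 \sqrt{24082} \approx 3.0937 \cdot 10^{12}$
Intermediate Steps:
$\left(-4794568 - 1760390\right) \left(-473045 + v{\left(-973,471 - -12 \right)}\right) = \left(-4794568 - 1760390\right) \left(-473045 + \sqrt{\left(-973\right)^{2} + \left(471 - -12\right)^{2}}\right) = - 6554958 \left(-473045 + \sqrt{946729 + \left(471 + 12\right)^{2}}\right) = - 6554958 \left(-473045 + \sqrt{946729 + 483^{2}}\right) = - 6554958 \left(-473045 + \sqrt{946729 + 233289}\right) = - 6554958 \left(-473045 + \sqrt{1180018}\right) = - 6554958 \left(-473045 + 7 \sqrt{24082}\right) = 3100790107110 - 45884706 \sqrt{24082}$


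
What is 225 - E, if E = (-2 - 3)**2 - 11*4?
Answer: 244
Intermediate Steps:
E = -19 (E = (-5)**2 - 44 = 25 - 44 = -19)
225 - E = 225 - 1*(-19) = 225 + 19 = 244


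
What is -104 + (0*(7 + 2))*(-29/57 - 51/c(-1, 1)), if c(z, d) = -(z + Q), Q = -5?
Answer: -104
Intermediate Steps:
c(z, d) = 5 - z (c(z, d) = -(z - 5) = -(-5 + z) = 5 - z)
-104 + (0*(7 + 2))*(-29/57 - 51/c(-1, 1)) = -104 + (0*(7 + 2))*(-29/57 - 51/(5 - 1*(-1))) = -104 + (0*9)*(-29*1/57 - 51/(5 + 1)) = -104 + 0*(-29/57 - 51/6) = -104 + 0*(-29/57 - 51*⅙) = -104 + 0*(-29/57 - 17/2) = -104 + 0*(-1027/114) = -104 + 0 = -104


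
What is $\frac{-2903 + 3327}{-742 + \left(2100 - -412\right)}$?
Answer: $\frac{212}{885} \approx 0.23955$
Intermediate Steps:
$\frac{-2903 + 3327}{-742 + \left(2100 - -412\right)} = \frac{424}{-742 + \left(2100 + 412\right)} = \frac{424}{-742 + 2512} = \frac{424}{1770} = 424 \cdot \frac{1}{1770} = \frac{212}{885}$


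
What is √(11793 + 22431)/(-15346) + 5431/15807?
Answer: 5431/15807 - 2*√2139/7673 ≈ 0.33153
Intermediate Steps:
√(11793 + 22431)/(-15346) + 5431/15807 = √34224*(-1/15346) + 5431*(1/15807) = (4*√2139)*(-1/15346) + 5431/15807 = -2*√2139/7673 + 5431/15807 = 5431/15807 - 2*√2139/7673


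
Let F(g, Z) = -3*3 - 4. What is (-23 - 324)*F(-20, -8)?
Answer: 4511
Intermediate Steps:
F(g, Z) = -13 (F(g, Z) = -9 - 4 = -13)
(-23 - 324)*F(-20, -8) = (-23 - 324)*(-13) = -347*(-13) = 4511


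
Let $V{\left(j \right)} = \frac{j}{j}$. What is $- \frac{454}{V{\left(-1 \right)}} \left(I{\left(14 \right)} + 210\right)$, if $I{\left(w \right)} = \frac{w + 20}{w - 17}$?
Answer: $- \frac{270584}{3} \approx -90195.0$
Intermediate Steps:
$V{\left(j \right)} = 1$
$I{\left(w \right)} = \frac{20 + w}{-17 + w}$
$- \frac{454}{V{\left(-1 \right)}} \left(I{\left(14 \right)} + 210\right) = - \frac{454}{1} \left(\frac{20 + 14}{-17 + 14} + 210\right) = \left(-454\right) 1 \left(\frac{1}{-3} \cdot 34 + 210\right) = - 454 \left(\left(- \frac{1}{3}\right) 34 + 210\right) = - 454 \left(- \frac{34}{3} + 210\right) = \left(-454\right) \frac{596}{3} = - \frac{270584}{3}$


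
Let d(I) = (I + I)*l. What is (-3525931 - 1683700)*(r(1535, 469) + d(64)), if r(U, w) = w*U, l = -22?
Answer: -3735821180469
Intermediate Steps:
d(I) = -44*I (d(I) = (I + I)*(-22) = (2*I)*(-22) = -44*I)
r(U, w) = U*w
(-3525931 - 1683700)*(r(1535, 469) + d(64)) = (-3525931 - 1683700)*(1535*469 - 44*64) = -5209631*(719915 - 2816) = -5209631*717099 = -3735821180469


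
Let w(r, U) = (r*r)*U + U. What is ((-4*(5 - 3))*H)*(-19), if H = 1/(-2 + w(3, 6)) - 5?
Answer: -21964/29 ≈ -757.38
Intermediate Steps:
w(r, U) = U + U*r**2 (w(r, U) = r**2*U + U = U*r**2 + U = U + U*r**2)
H = -289/58 (H = 1/(-2 + 6*(1 + 3**2)) - 5 = 1/(-2 + 6*(1 + 9)) - 5 = 1/(-2 + 6*10) - 5 = 1/(-2 + 60) - 5 = 1/58 - 5 = -289/58 ≈ -4.9828)
((-4*(5 - 3))*H)*(-19) = (-4*(5 - 3)*(-289/58))*(-19) = (-4*2*(-289/58))*(-19) = -8*(-289/58)*(-19) = (1156/29)*(-19) = -21964/29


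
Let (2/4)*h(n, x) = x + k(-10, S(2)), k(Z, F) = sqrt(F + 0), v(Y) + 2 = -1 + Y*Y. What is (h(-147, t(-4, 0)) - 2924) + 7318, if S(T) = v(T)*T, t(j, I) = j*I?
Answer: 4394 + 2*sqrt(2) ≈ 4396.8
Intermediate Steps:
v(Y) = -3 + Y**2 (v(Y) = -2 + (-1 + Y*Y) = -2 + (-1 + Y**2) = -3 + Y**2)
t(j, I) = I*j
S(T) = T*(-3 + T**2) (S(T) = (-3 + T**2)*T = T*(-3 + T**2))
k(Z, F) = sqrt(F)
h(n, x) = 2*x + 2*sqrt(2) (h(n, x) = 2*(x + sqrt(2*(-3 + 2**2))) = 2*(x + sqrt(2*(-3 + 4))) = 2*(x + sqrt(2*1)) = 2*(x + sqrt(2)) = 2*x + 2*sqrt(2))
(h(-147, t(-4, 0)) - 2924) + 7318 = ((2*(0*(-4)) + 2*sqrt(2)) - 2924) + 7318 = ((2*0 + 2*sqrt(2)) - 2924) + 7318 = ((0 + 2*sqrt(2)) - 2924) + 7318 = (2*sqrt(2) - 2924) + 7318 = (-2924 + 2*sqrt(2)) + 7318 = 4394 + 2*sqrt(2)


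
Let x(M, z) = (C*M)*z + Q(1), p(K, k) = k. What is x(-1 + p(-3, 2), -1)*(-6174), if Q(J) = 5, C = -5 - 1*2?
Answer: -74088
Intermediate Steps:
C = -7 (C = -5 - 2 = -7)
x(M, z) = 5 - 7*M*z (x(M, z) = (-7*M)*z + 5 = -7*M*z + 5 = 5 - 7*M*z)
x(-1 + p(-3, 2), -1)*(-6174) = (5 - 7*(-1 + 2)*(-1))*(-6174) = (5 - 7*1*(-1))*(-6174) = (5 + 7)*(-6174) = 12*(-6174) = -74088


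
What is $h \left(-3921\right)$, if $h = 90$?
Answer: $-352890$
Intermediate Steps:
$h \left(-3921\right) = 90 \left(-3921\right) = -352890$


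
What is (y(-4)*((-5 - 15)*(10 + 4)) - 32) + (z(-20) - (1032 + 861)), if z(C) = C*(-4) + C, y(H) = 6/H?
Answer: -1445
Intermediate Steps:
z(C) = -3*C (z(C) = -4*C + C = -3*C)
(y(-4)*((-5 - 15)*(10 + 4)) - 32) + (z(-20) - (1032 + 861)) = ((6/(-4))*((-5 - 15)*(10 + 4)) - 32) + (-3*(-20) - (1032 + 861)) = ((6*(-¼))*(-20*14) - 32) + (60 - 1*1893) = (-3/2*(-280) - 32) + (60 - 1893) = (420 - 32) - 1833 = 388 - 1833 = -1445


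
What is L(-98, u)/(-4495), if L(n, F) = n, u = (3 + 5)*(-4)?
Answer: 98/4495 ≈ 0.021802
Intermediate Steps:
u = -32 (u = 8*(-4) = -32)
L(-98, u)/(-4495) = -98/(-4495) = -98*(-1/4495) = 98/4495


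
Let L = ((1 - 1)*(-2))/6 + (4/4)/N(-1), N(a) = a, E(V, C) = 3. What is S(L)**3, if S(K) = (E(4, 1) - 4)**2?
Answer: 1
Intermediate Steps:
L = -1 (L = ((1 - 1)*(-2))/6 + (4/4)/(-1) = (0*(-2))*(1/6) + (4*(1/4))*(-1) = 0*(1/6) + 1*(-1) = 0 - 1 = -1)
S(K) = 1 (S(K) = (3 - 4)**2 = (-1)**2 = 1)
S(L)**3 = 1**3 = 1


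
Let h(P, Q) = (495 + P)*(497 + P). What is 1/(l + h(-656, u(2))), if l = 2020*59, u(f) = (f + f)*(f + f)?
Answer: 1/144779 ≈ 6.9071e-6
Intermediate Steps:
u(f) = 4*f² (u(f) = (2*f)*(2*f) = 4*f²)
l = 119180
1/(l + h(-656, u(2))) = 1/(119180 + (246015 + (-656)² + 992*(-656))) = 1/(119180 + (246015 + 430336 - 650752)) = 1/(119180 + 25599) = 1/144779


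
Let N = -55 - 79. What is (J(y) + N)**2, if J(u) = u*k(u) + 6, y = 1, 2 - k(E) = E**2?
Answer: 16129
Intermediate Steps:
k(E) = 2 - E**2
N = -134
J(u) = 6 + u*(2 - u**2) (J(u) = u*(2 - u**2) + 6 = 6 + u*(2 - u**2))
(J(y) + N)**2 = ((6 - 1*1*(-2 + 1**2)) - 134)**2 = ((6 - 1*1*(-2 + 1)) - 134)**2 = ((6 - 1*1*(-1)) - 134)**2 = ((6 + 1) - 134)**2 = (7 - 134)**2 = (-127)**2 = 16129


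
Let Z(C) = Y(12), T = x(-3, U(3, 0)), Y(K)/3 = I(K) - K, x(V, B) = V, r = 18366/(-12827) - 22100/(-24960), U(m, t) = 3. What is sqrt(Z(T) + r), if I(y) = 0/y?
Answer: I*sqrt(3463517268786)/307848 ≈ 6.0454*I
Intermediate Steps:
r = -672841/1231392 (r = 18366*(-1/12827) - 22100*(-1/24960) = -18366/12827 + 85/96 = -672841/1231392 ≈ -0.54641)
I(y) = 0
Y(K) = -3*K (Y(K) = 3*(0 - K) = 3*(-K) = -3*K)
T = -3
Z(C) = -36 (Z(C) = -3*12 = -36)
sqrt(Z(T) + r) = sqrt(-36 - 672841/1231392) = sqrt(-45002953/1231392) = I*sqrt(3463517268786)/307848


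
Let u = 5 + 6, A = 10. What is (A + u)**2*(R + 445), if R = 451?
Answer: 395136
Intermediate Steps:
u = 11
(A + u)**2*(R + 445) = (10 + 11)**2*(451 + 445) = 21**2*896 = 441*896 = 395136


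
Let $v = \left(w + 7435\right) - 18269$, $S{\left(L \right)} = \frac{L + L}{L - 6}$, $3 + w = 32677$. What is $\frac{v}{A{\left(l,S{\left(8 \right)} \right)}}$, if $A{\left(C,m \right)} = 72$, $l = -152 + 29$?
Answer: $\frac{910}{3} \approx 303.33$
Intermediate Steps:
$l = -123$
$w = 32674$ ($w = -3 + 32677 = 32674$)
$S{\left(L \right)} = \frac{2 L}{-6 + L}$
$v = 21840$ ($v = \left(32674 + 7435\right) - 18269 = 40109 - 18269 = 21840$)
$\frac{v}{A{\left(l,S{\left(8 \right)} \right)}} = \frac{21840}{72} = 21840 \cdot \frac{1}{72} = \frac{910}{3}$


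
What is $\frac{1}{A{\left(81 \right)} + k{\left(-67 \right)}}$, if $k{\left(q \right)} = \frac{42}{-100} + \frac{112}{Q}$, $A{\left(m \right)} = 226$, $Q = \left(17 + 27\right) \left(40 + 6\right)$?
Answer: $\frac{12650}{2854287} \approx 0.0044319$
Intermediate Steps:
$Q = 2024$ ($Q = 44 \cdot 46 = 2024$)
$k{\left(q \right)} = - \frac{4613}{12650}$ ($k{\left(q \right)} = \frac{42}{-100} + \frac{112}{2024} = 42 \left(- \frac{1}{100}\right) + 112 \cdot \frac{1}{2024} = - \frac{21}{50} + \frac{14}{253} = - \frac{4613}{12650}$)
$\frac{1}{A{\left(81 \right)} + k{\left(-67 \right)}} = \frac{1}{226 - \frac{4613}{12650}} = \frac{1}{\frac{2854287}{12650}} = \frac{12650}{2854287}$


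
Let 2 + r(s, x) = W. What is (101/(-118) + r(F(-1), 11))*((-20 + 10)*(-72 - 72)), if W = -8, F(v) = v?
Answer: -922320/59 ≈ -15633.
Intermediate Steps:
r(s, x) = -10 (r(s, x) = -2 - 8 = -10)
(101/(-118) + r(F(-1), 11))*((-20 + 10)*(-72 - 72)) = (101/(-118) - 10)*((-20 + 10)*(-72 - 72)) = (101*(-1/118) - 10)*(-10*(-144)) = (-101/118 - 10)*1440 = -1281/118*1440 = -922320/59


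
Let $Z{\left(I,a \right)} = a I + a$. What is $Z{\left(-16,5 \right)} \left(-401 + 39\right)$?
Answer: $27150$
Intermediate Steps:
$Z{\left(I,a \right)} = a + I a$ ($Z{\left(I,a \right)} = I a + a = a + I a$)
$Z{\left(-16,5 \right)} \left(-401 + 39\right) = 5 \left(1 - 16\right) \left(-401 + 39\right) = 5 \left(-15\right) \left(-362\right) = \left(-75\right) \left(-362\right) = 27150$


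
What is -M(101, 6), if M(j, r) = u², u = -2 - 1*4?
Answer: -36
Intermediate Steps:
u = -6 (u = -2 - 4 = -6)
M(j, r) = 36 (M(j, r) = (-6)² = 36)
-M(101, 6) = -1*36 = -36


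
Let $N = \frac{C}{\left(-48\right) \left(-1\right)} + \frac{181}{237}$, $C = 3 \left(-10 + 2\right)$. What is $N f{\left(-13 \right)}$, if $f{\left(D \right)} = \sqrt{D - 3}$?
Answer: $\frac{250 i}{237} \approx 1.0549 i$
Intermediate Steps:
$C = -24$ ($C = 3 \left(-8\right) = -24$)
$f{\left(D \right)} = \sqrt{-3 + D}$
$N = \frac{125}{474}$ ($N = - \frac{24}{\left(-48\right) \left(-1\right)} + \frac{181}{237} = - \frac{24}{48} + 181 \cdot \frac{1}{237} = \left(-24\right) \frac{1}{48} + \frac{181}{237} = - \frac{1}{2} + \frac{181}{237} = \frac{125}{474} \approx 0.26371$)
$N f{\left(-13 \right)} = \frac{125 \sqrt{-3 - 13}}{474} = \frac{125 \sqrt{-16}}{474} = \frac{125 \cdot 4 i}{474} = \frac{250 i}{237}$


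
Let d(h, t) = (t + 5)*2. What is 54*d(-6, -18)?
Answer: -1404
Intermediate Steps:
d(h, t) = 10 + 2*t (d(h, t) = (5 + t)*2 = 10 + 2*t)
54*d(-6, -18) = 54*(10 + 2*(-18)) = 54*(10 - 36) = 54*(-26) = -1404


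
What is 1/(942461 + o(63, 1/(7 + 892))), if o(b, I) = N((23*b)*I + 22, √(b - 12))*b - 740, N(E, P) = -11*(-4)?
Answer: 1/944493 ≈ 1.0588e-6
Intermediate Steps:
N(E, P) = 44
o(b, I) = -740 + 44*b (o(b, I) = 44*b - 740 = -740 + 44*b)
1/(942461 + o(63, 1/(7 + 892))) = 1/(942461 + (-740 + 44*63)) = 1/(942461 + (-740 + 2772)) = 1/(942461 + 2032) = 1/944493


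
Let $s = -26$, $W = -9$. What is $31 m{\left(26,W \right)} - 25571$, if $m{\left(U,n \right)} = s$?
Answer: $-26377$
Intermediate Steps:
$m{\left(U,n \right)} = -26$
$31 m{\left(26,W \right)} - 25571 = 31 \left(-26\right) - 25571 = -806 - 25571 = -26377$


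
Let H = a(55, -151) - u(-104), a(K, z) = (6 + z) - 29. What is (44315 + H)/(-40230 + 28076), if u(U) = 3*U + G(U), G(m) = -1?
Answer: -22227/6077 ≈ -3.6576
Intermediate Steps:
a(K, z) = -23 + z
u(U) = -1 + 3*U (u(U) = 3*U - 1 = -1 + 3*U)
H = 139 (H = (-23 - 151) - (-1 + 3*(-104)) = -174 - (-1 - 312) = -174 - 1*(-313) = -174 + 313 = 139)
(44315 + H)/(-40230 + 28076) = (44315 + 139)/(-40230 + 28076) = 44454/(-12154) = 44454*(-1/12154) = -22227/6077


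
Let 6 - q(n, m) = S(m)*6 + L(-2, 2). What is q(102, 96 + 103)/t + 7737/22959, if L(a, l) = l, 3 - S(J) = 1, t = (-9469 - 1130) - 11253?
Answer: 4701461/13936113 ≈ 0.33736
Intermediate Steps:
t = -21852 (t = -10599 - 11253 = -21852)
S(J) = 2 (S(J) = 3 - 1*1 = 3 - 1 = 2)
q(n, m) = -8 (q(n, m) = 6 - (2*6 + 2) = 6 - (12 + 2) = 6 - 1*14 = 6 - 14 = -8)
q(102, 96 + 103)/t + 7737/22959 = -8/(-21852) + 7737/22959 = -8*(-1/21852) + 7737*(1/22959) = 2/5463 + 2579/7653 = 4701461/13936113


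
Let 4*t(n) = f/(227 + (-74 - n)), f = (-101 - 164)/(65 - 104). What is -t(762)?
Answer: 265/95004 ≈ 0.0027894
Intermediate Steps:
f = 265/39 (f = -265/(-39) = -265*(-1/39) = 265/39 ≈ 6.7949)
t(n) = 265/(156*(153 - n)) (t(n) = (265/(39*(227 + (-74 - n))))/4 = (265/(39*(153 - n)))/4 = 265/(156*(153 - n)))
-t(762) = -(-265)/(-23868 + 156*762) = -(-265)/(-23868 + 118872) = -(-265)/95004 = -1*(-265/95004) = 265/95004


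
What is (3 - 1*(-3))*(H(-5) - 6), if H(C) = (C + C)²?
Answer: 564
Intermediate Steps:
H(C) = 4*C² (H(C) = (2*C)² = 4*C²)
(3 - 1*(-3))*(H(-5) - 6) = (3 - 1*(-3))*(4*(-5)² - 6) = (3 + 3)*(4*25 - 6) = 6*(100 - 6) = 6*94 = 564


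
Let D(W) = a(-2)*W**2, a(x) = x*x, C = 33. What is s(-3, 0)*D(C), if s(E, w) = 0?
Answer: 0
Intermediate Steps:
a(x) = x**2
D(W) = 4*W**2 (D(W) = (-2)**2*W**2 = 4*W**2)
s(-3, 0)*D(C) = 0*(4*33**2) = 0*(4*1089) = 0*4356 = 0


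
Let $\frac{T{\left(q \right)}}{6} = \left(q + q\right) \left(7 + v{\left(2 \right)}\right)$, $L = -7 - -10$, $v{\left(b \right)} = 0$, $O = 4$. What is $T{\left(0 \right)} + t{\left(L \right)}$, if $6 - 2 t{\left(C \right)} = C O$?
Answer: $-3$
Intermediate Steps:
$L = 3$ ($L = -7 + 10 = 3$)
$t{\left(C \right)} = 3 - 2 C$ ($t{\left(C \right)} = 3 - \frac{C 4}{2} = 3 - \frac{4 C}{2} = 3 - 2 C$)
$T{\left(q \right)} = 84 q$ ($T{\left(q \right)} = 6 \left(q + q\right) \left(7 + 0\right) = 6 \cdot 2 q 7 = 6 \cdot 14 q = 84 q$)
$T{\left(0 \right)} + t{\left(L \right)} = 84 \cdot 0 + \left(3 - 6\right) = 0 + \left(3 - 6\right) = 0 - 3 = -3$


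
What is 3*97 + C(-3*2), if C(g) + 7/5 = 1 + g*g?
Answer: 1633/5 ≈ 326.60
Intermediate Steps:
C(g) = -2/5 + g**2 (C(g) = -7/5 + (1 + g*g) = -7/5 + (1 + g**2) = -2/5 + g**2)
3*97 + C(-3*2) = 3*97 + (-2/5 + (-3*2)**2) = 291 + (-2/5 + (-6)**2) = 291 + (-2/5 + 36) = 291 + 178/5 = 1633/5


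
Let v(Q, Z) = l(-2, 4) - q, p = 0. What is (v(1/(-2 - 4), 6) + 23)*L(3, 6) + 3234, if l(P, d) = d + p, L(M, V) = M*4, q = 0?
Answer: 3558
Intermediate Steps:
L(M, V) = 4*M
l(P, d) = d (l(P, d) = d + 0 = d)
v(Q, Z) = 4 (v(Q, Z) = 4 - 1*0 = 4 + 0 = 4)
(v(1/(-2 - 4), 6) + 23)*L(3, 6) + 3234 = (4 + 23)*(4*3) + 3234 = 27*12 + 3234 = 324 + 3234 = 3558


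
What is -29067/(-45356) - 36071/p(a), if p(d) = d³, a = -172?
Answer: 37385488573/57697911872 ≈ 0.64795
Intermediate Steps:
-29067/(-45356) - 36071/p(a) = -29067/(-45356) - 36071/((-172)³) = -29067*(-1/45356) - 36071/(-5088448) = 29067/45356 - 36071*(-1/5088448) = 29067/45356 + 36071/5088448 = 37385488573/57697911872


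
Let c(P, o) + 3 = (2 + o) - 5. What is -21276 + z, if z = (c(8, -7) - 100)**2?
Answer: -8507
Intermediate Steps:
c(P, o) = -6 + o (c(P, o) = -3 + ((2 + o) - 5) = -3 + (-3 + o) = -6 + o)
z = 12769 (z = ((-6 - 7) - 100)**2 = (-13 - 100)**2 = (-113)**2 = 12769)
-21276 + z = -21276 + 12769 = -8507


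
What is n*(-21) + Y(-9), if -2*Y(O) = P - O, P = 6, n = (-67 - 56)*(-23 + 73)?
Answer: 258285/2 ≈ 1.2914e+5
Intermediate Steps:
n = -6150 (n = -123*50 = -6150)
Y(O) = -3 + O/2 (Y(O) = -(6 - O)/2 = -3 + O/2)
n*(-21) + Y(-9) = -6150*(-21) + (-3 + (1/2)*(-9)) = 129150 + (-3 - 9/2) = 129150 - 15/2 = 258285/2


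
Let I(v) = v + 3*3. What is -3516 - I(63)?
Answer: -3588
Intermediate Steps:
I(v) = 9 + v (I(v) = v + 9 = 9 + v)
-3516 - I(63) = -3516 - (9 + 63) = -3516 - 1*72 = -3516 - 72 = -3588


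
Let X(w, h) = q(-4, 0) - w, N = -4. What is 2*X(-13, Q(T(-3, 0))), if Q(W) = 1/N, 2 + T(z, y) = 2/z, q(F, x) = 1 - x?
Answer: 28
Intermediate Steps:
T(z, y) = -2 + 2/z
Q(W) = -¼ (Q(W) = 1/(-4) = -¼)
X(w, h) = 1 - w (X(w, h) = (1 - 1*0) - w = (1 + 0) - w = 1 - w)
2*X(-13, Q(T(-3, 0))) = 2*(1 - 1*(-13)) = 2*(1 + 13) = 2*14 = 28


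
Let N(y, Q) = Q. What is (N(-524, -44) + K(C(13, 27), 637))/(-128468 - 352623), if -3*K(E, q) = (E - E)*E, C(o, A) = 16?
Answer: 44/481091 ≈ 9.1459e-5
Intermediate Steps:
K(E, q) = 0 (K(E, q) = -(E - E)*E/3 = -0*E = -⅓*0 = 0)
(N(-524, -44) + K(C(13, 27), 637))/(-128468 - 352623) = (-44 + 0)/(-128468 - 352623) = -44/(-481091) = -44*(-1/481091) = 44/481091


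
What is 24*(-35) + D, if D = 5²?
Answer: -815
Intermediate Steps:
D = 25
24*(-35) + D = 24*(-35) + 25 = -840 + 25 = -815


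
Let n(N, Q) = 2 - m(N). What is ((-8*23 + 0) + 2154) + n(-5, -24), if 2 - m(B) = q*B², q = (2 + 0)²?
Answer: 2070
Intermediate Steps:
q = 4 (q = 2² = 4)
m(B) = 2 - 4*B²
n(N, Q) = 4*N² (n(N, Q) = 2 - (2 - 4*N²) = 2 + (-2 + 4*N²) = 4*N²)
((-8*23 + 0) + 2154) + n(-5, -24) = ((-8*23 + 0) + 2154) + 4*(-5)² = ((-184 + 0) + 2154) + 4*25 = (-184 + 2154) + 100 = 1970 + 100 = 2070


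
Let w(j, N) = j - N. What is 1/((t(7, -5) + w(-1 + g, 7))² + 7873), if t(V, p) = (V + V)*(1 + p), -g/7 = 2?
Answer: 1/13957 ≈ 7.1649e-5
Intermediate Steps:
g = -14 (g = -7*2 = -14)
t(V, p) = 2*V*(1 + p) (t(V, p) = (2*V)*(1 + p) = 2*V*(1 + p))
w(j, N) = j - N
1/((t(7, -5) + w(-1 + g, 7))² + 7873) = 1/((2*7*(1 - 5) + ((-1 - 14) - 1*7))² + 7873) = 1/((2*7*(-4) + (-15 - 7))² + 7873) = 1/((-56 - 22)² + 7873) = 1/((-78)² + 7873) = 1/(6084 + 7873) = 1/13957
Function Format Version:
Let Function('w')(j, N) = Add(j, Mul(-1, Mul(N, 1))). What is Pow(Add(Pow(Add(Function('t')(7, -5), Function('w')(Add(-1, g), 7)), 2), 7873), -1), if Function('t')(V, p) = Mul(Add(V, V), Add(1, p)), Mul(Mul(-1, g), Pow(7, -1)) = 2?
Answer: Rational(1, 13957) ≈ 7.1649e-5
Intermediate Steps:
g = -14 (g = Mul(-7, 2) = -14)
Function('t')(V, p) = Mul(2, V, Add(1, p)) (Function('t')(V, p) = Mul(Mul(2, V), Add(1, p)) = Mul(2, V, Add(1, p)))
Function('w')(j, N) = Add(j, Mul(-1, N))
Pow(Add(Pow(Add(Function('t')(7, -5), Function('w')(Add(-1, g), 7)), 2), 7873), -1) = Pow(Add(Pow(Add(Mul(2, 7, Add(1, -5)), Add(Add(-1, -14), Mul(-1, 7))), 2), 7873), -1) = Pow(Add(Pow(Add(Mul(2, 7, -4), Add(-15, -7)), 2), 7873), -1) = Pow(Add(Pow(Add(-56, -22), 2), 7873), -1) = Pow(Add(Pow(-78, 2), 7873), -1) = Pow(Add(6084, 7873), -1) = Pow(13957, -1) = Rational(1, 13957)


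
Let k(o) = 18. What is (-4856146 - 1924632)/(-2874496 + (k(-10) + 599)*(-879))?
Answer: 6780778/3416839 ≈ 1.9845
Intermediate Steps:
(-4856146 - 1924632)/(-2874496 + (k(-10) + 599)*(-879)) = (-4856146 - 1924632)/(-2874496 + (18 + 599)*(-879)) = -6780778/(-2874496 + 617*(-879)) = -6780778/(-2874496 - 542343) = -6780778/(-3416839) = -6780778*(-1/3416839) = 6780778/3416839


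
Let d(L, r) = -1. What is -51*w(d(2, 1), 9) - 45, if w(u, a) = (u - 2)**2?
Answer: -504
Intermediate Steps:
w(u, a) = (-2 + u)**2
-51*w(d(2, 1), 9) - 45 = -51*(-2 - 1)**2 - 45 = -51*(-3)**2 - 45 = -51*9 - 45 = -459 - 45 = -504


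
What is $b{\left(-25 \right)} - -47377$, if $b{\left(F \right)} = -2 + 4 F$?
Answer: $47275$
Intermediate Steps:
$b{\left(-25 \right)} - -47377 = \left(-2 + 4 \left(-25\right)\right) - -47377 = \left(-2 - 100\right) + 47377 = -102 + 47377 = 47275$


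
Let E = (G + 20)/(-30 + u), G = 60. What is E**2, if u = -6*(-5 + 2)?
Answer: 400/9 ≈ 44.444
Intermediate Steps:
u = 18 (u = -6*(-3) = 18)
E = -20/3 (E = (60 + 20)/(-30 + 18) = 80/(-12) = 80*(-1/12) = -20/3 ≈ -6.6667)
E**2 = (-20/3)**2 = 400/9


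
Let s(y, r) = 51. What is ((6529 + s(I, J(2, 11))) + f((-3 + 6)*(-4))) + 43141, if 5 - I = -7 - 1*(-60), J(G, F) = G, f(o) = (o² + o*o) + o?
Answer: 49997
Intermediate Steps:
f(o) = o + 2*o² (f(o) = (o² + o²) + o = 2*o² + o = o + 2*o²)
I = -48 (I = 5 - (-7 - 1*(-60)) = 5 - (-7 + 60) = 5 - 1*53 = 5 - 53 = -48)
((6529 + s(I, J(2, 11))) + f((-3 + 6)*(-4))) + 43141 = ((6529 + 51) + ((-3 + 6)*(-4))*(1 + 2*((-3 + 6)*(-4)))) + 43141 = (6580 + (3*(-4))*(1 + 2*(3*(-4)))) + 43141 = (6580 - 12*(1 + 2*(-12))) + 43141 = (6580 - 12*(1 - 24)) + 43141 = (6580 - 12*(-23)) + 43141 = (6580 + 276) + 43141 = 6856 + 43141 = 49997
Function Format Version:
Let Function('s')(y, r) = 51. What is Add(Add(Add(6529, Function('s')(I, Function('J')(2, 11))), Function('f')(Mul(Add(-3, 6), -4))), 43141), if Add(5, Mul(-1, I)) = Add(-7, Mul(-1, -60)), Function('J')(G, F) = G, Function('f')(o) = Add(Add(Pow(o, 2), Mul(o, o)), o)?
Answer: 49997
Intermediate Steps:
Function('f')(o) = Add(o, Mul(2, Pow(o, 2))) (Function('f')(o) = Add(Add(Pow(o, 2), Pow(o, 2)), o) = Add(Mul(2, Pow(o, 2)), o) = Add(o, Mul(2, Pow(o, 2))))
I = -48 (I = Add(5, Mul(-1, Add(-7, Mul(-1, -60)))) = Add(5, Mul(-1, Add(-7, 60))) = Add(5, Mul(-1, 53)) = Add(5, -53) = -48)
Add(Add(Add(6529, Function('s')(I, Function('J')(2, 11))), Function('f')(Mul(Add(-3, 6), -4))), 43141) = Add(Add(Add(6529, 51), Mul(Mul(Add(-3, 6), -4), Add(1, Mul(2, Mul(Add(-3, 6), -4))))), 43141) = Add(Add(6580, Mul(Mul(3, -4), Add(1, Mul(2, Mul(3, -4))))), 43141) = Add(Add(6580, Mul(-12, Add(1, Mul(2, -12)))), 43141) = Add(Add(6580, Mul(-12, Add(1, -24))), 43141) = Add(Add(6580, Mul(-12, -23)), 43141) = Add(Add(6580, 276), 43141) = Add(6856, 43141) = 49997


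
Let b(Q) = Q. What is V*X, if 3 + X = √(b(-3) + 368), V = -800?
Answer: 2400 - 800*√365 ≈ -12884.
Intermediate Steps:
X = -3 + √365 (X = -3 + √(-3 + 368) = -3 + √365 ≈ 16.105)
V*X = -800*(-3 + √365) = 2400 - 800*√365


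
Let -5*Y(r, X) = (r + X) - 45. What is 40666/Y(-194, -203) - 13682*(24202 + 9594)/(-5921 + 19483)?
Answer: -50405463991/1498601 ≈ -33635.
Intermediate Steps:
Y(r, X) = 9 - X/5 - r/5 (Y(r, X) = -((r + X) - 45)/5 = -((X + r) - 45)/5 = -(-45 + X + r)/5 = 9 - X/5 - r/5)
40666/Y(-194, -203) - 13682*(24202 + 9594)/(-5921 + 19483) = 40666/(9 - 1/5*(-203) - 1/5*(-194)) - 13682*(24202 + 9594)/(-5921 + 19483) = 40666/(9 + 203/5 + 194/5) - 13682/(13562/33796) = 40666/(442/5) - 13682/(13562*(1/33796)) = 40666*(5/442) - 13682/6781/16898 = 101665/221 - 13682*16898/6781 = 101665/221 - 231198436/6781 = -50405463991/1498601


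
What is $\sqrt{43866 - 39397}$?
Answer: $\sqrt{4469} \approx 66.851$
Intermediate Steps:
$\sqrt{43866 - 39397} = \sqrt{4469}$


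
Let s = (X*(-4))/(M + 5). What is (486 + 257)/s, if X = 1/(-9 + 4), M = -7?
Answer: -3715/2 ≈ -1857.5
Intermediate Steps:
X = -1/5 (X = 1/(-5) = -1/5 ≈ -0.20000)
s = -2/5 (s = (-1/5*(-4))/(-7 + 5) = (4/5)/(-2) = (4/5)*(-1/2) = -2/5 ≈ -0.40000)
(486 + 257)/s = (486 + 257)/(-2/5) = 743*(-5/2) = -3715/2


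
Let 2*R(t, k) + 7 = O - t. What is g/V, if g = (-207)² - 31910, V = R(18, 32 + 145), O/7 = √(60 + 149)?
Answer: 273475/4808 + 76573*√209/4808 ≈ 287.12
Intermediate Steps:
O = 7*√209 (O = 7*√(60 + 149) = 7*√209 ≈ 101.20)
R(t, k) = -7/2 - t/2 + 7*√209/2 (R(t, k) = -7/2 + (7*√209 - t)/2 = -7/2 + (-t + 7*√209)/2 = -7/2 + (-t/2 + 7*√209/2) = -7/2 - t/2 + 7*√209/2)
V = -25/2 + 7*√209/2 (V = -7/2 - ½*18 + 7*√209/2 = -7/2 - 9 + 7*√209/2 = -25/2 + 7*√209/2 ≈ 38.099)
g = 10939 (g = 42849 - 31910 = 10939)
g/V = 10939/(-25/2 + 7*√209/2)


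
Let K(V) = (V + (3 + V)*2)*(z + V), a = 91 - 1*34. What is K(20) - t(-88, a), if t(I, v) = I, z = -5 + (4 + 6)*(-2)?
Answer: -242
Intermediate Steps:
z = -25 (z = -5 + 10*(-2) = -5 - 20 = -25)
a = 57 (a = 91 - 34 = 57)
K(V) = (-25 + V)*(6 + 3*V) (K(V) = (V + (3 + V)*2)*(-25 + V) = (V + (6 + 2*V))*(-25 + V) = (6 + 3*V)*(-25 + V) = (-25 + V)*(6 + 3*V))
K(20) - t(-88, a) = (-150 - 69*20 + 3*20²) - 1*(-88) = (-150 - 1380 + 3*400) + 88 = (-150 - 1380 + 1200) + 88 = -330 + 88 = -242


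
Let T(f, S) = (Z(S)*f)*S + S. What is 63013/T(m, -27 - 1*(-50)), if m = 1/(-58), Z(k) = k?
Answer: 3654754/805 ≈ 4540.1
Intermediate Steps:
m = -1/58 ≈ -0.017241
T(f, S) = S + f*S² (T(f, S) = (S*f)*S + S = f*S² + S = S + f*S²)
63013/T(m, -27 - 1*(-50)) = 63013/(((-27 - 1*(-50))*(1 + (-27 - 1*(-50))*(-1/58)))) = 63013/(((-27 + 50)*(1 + (-27 + 50)*(-1/58)))) = 63013/((23*(1 + 23*(-1/58)))) = 63013/((23*(1 - 23/58))) = 63013/((23*(35/58))) = 63013/(805/58) = 63013*(58/805) = 3654754/805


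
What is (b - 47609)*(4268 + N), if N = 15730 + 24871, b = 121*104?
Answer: -1571536725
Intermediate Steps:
b = 12584
N = 40601
(b - 47609)*(4268 + N) = (12584 - 47609)*(4268 + 40601) = -35025*44869 = -1571536725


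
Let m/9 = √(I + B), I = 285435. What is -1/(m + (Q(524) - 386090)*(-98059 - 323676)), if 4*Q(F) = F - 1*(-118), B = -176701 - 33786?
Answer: -651039910730/105963241340831568000073 + 72*√18737/105963241340831568000073 ≈ -6.1440e-12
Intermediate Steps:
B = -210487
Q(F) = 59/2 + F/4 (Q(F) = (F - 1*(-118))/4 = (F + 118)/4 = (118 + F)/4 = 59/2 + F/4)
m = 18*√18737 (m = 9*√(285435 - 210487) = 9*√74948 = 9*(2*√18737) = 18*√18737 ≈ 2463.9)
-1/(m + (Q(524) - 386090)*(-98059 - 323676)) = -1/(18*√18737 + ((59/2 + (¼)*524) - 386090)*(-98059 - 323676)) = -1/(18*√18737 + ((59/2 + 131) - 386090)*(-421735)) = -1/(18*√18737 + (321/2 - 386090)*(-421735)) = -1/(18*√18737 - 771859/2*(-421735)) = -1/(18*√18737 + 325519955365/2) = -1/(325519955365/2 + 18*√18737)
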